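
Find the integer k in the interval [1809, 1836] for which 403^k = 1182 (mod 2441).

1826

Compute 403^1809 mod 2441 = 497, then multiply by 403 repeatedly:
  403^1809=497  403^1810=129  403^1811=726  403^1812=2099  403^1813=1311
  403^1814=1077  403^1815=1974  403^1816=2197  403^1817=1749  403^1818=1839
  403^1819=1494  403^1820=1596  403^1821=1205  403^1822=2297  403^1823=552
  403^1824=325  403^1825=1602  403^1826=1182
Found 1182 at exponent 1826.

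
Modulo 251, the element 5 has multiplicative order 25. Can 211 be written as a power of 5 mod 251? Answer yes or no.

yes

⟨5⟩ has order 25; its elements mod 251 are {1, 4, 5, 16, 20, 25, 51, 63, 64, 69, 80, 91, 94, 100, 113, 123, 125, 149, 201, 204, 211, 219, 241, 243, 249}.
211 is in this set.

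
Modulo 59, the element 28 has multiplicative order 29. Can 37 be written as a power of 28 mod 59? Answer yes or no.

37 ∈ ⟨28⟩ iff 37^29 ≡ 1 (mod 59), since |⟨28⟩| = 29.
37^29 mod 59 = 58.
Since 58 ≠ 1, 37 does not lie in the subgroup.

no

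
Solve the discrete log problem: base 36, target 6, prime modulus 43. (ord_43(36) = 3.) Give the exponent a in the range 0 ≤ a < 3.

2

Successive powers of 36 modulo 43:
  36^0=1  36^1=36  36^2=6
So 36^2 ≡ 6 (mod 43), giving a = 2.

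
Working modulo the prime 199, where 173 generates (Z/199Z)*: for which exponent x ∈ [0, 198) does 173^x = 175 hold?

176

Baby-step giant-step with m = ceil(sqrt(198)) = 15.
Baby table (173^j mod 199 for j=0..14):
  0:1  1:173  2:79  3:135  4:72  5:118  6:116  7:168
  8:10  9:138  10:193  11:156  12:123  13:185  14:165
Giant step factor: 173^(-15) ≡ 147 (mod 199).
Scan 175·147^i mod 199 for i = 0, 1, …:
  i=0: 175   i=1: 54   i=2: 177   i=3: 149
  i=4: 13   i=5: 120   i=6: 128   i=7: 110
  i=8: 51   i=9: 134   i=10: 196   i=11: 156
Match at i=11, j=11: x = 11·15 + 11 = 176.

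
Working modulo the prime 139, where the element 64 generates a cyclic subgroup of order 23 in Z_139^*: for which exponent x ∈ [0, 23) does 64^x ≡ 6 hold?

Successive powers of 64 modulo 139:
  64^0=1  64^1=64  64^2=65  64^3=129  64^4=55  64^5=45
  64^6=100  64^7=6
So 64^7 ≡ 6 (mod 139), giving x = 7.

7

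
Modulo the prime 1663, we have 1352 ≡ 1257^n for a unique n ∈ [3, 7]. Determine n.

4

Compute 1257^3 mod 1663 = 693, then multiply by 1257 repeatedly:
  1257^3=693  1257^4=1352
Found 1352 at exponent 4.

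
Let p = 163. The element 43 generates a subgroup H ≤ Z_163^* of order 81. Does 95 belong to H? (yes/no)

95 ∈ ⟨43⟩ iff 95^81 ≡ 1 (mod 163), since |⟨43⟩| = 81.
95^81 mod 163 = 1.
Since 1 = 1, 95 lies in the subgroup.

yes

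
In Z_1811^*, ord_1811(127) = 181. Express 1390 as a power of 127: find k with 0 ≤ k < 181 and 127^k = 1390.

Baby-step giant-step with m = ceil(sqrt(181)) = 14.
Baby table (127^j mod 1811 for j=0..13):
  0:1  1:127  2:1641  3:142  4:1735  5:1214  6:243  7:74
  8:343  9:97  10:1453  11:1620  12:1097  13:1683
Giant step factor: 127^(-14) ≡ 716 (mod 1811).
Scan 1390·716^i mod 1811 for i = 0, 1, …:
  i=0: 1390   i=1: 1001   i=2: 1371   i=3: 74
Match at i=3, j=7: k = 3·14 + 7 = 49.

49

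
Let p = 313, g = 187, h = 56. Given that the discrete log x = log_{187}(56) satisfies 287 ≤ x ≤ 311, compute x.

Compute 187^287 mod 313 = 102, then multiply by 187 repeatedly:
  187^287=102  187^288=294  187^289=203  187^290=88  187^291=180
  187^292=169  187^293=303  187^294=8  187^295=244  187^296=243
  187^297=56
Found 56 at exponent 297.

297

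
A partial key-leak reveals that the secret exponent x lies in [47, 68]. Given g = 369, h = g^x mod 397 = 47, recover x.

68

Compute 369^47 mod 397 = 20, then multiply by 369 repeatedly:
  369^47=20  369^48=234  369^49=197  369^50=42  369^51=15
  369^52=374  369^53=247  369^54=230  369^55=309  369^56=82
  369^57=86  369^58=371  369^59=331  369^60=260  369^61=263
  369^62=179  369^63=149  369^64=195  369^65=98  369^66=35
  369^67=211  369^68=47
Found 47 at exponent 68.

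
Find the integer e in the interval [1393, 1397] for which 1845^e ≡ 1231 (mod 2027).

1397

Compute 1845^1393 mod 2027 = 1119, then multiply by 1845 repeatedly:
  1845^1393=1119  1845^1394=1069  1845^1395=34  1845^1396=1920  1845^1397=1231
Found 1231 at exponent 1397.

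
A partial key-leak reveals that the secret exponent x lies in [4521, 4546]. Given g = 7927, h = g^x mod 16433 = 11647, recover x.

Compute 7927^4521 mod 16433 = 5182, then multiply by 7927 repeatedly:
  7927^4521=5182  7927^4522=11647
Found 11647 at exponent 4522.

4522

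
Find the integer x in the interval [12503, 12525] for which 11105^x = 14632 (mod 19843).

Compute 11105^12503 mod 19843 = 3604, then multiply by 11105 repeatedly:
  11105^12503=3604  11105^12504=18932  11105^12505=3275  11105^12506=16499  11105^12507=10976
  11105^12508=12774  11105^12509=17506  11105^12510=2259  11105^12511=4643  11105^12512=8401
  11105^12513=11162  11105^12514=14632
Found 14632 at exponent 12514.

12514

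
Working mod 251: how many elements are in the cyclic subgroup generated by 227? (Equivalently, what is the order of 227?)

125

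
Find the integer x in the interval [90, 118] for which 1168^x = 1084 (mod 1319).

Compute 1168^90 mod 1319 = 598, then multiply by 1168 repeatedly:
  1168^90=598  1168^91=713  1168^92=495  1168^93=438  1168^94=1131
  1168^95=689  1168^96=162  1168^97=599  1168^98=562  1168^99=873
  1168^100=77  1168^101=244  1168^102=88  1168^103=1221  1168^104=289
  1168^105=1207  1168^106=1084
Found 1084 at exponent 106.

106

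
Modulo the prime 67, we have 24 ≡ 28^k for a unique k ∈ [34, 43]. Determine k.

36

Compute 28^34 mod 67 = 39, then multiply by 28 repeatedly:
  28^34=39  28^35=20  28^36=24
Found 24 at exponent 36.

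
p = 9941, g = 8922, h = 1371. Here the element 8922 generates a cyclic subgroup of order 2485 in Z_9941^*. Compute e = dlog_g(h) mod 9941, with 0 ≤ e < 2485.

2174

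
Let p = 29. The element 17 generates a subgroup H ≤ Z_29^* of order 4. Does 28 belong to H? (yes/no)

28 ∈ ⟨17⟩ iff 28^4 ≡ 1 (mod 29), since |⟨17⟩| = 4.
28^4 mod 29 = 1.
Since 1 = 1, 28 lies in the subgroup.

yes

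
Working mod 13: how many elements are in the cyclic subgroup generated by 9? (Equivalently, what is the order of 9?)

The order of 9 must divide p − 1 = 12 = 2^2 · 3.
Divisors: 1, 2, 3, 4, 6, 12.
Check each in increasing order: 9^1 ≡ 9;  9^2 ≡ 3;  9^3 ≡ 1.
Smallest exponent giving 1 is 3.

3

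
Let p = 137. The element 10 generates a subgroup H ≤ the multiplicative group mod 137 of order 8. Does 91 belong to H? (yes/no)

no

⟨10⟩ has order 8; its elements mod 137 are {1, 10, 37, 41, 96, 100, 127, 136}.
91 is not in this set.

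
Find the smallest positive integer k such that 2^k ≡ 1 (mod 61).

60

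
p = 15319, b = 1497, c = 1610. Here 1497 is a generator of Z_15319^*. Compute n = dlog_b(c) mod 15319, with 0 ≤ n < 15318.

9475

Baby-step giant-step with m = ceil(sqrt(15318)) = 124.
Baby table (1497^j mod 15319 for j=0..123):
  0:1  1:1497  2:4435  3:6068  4:14948  5:11416  6:9067  7:665
  8:15089  9:8027  10:6323  11:13708  12:8735  13:9188  14:13293  15:240
  16:6943  17:7389  18:1015  19:2874  20:13058  21:782  22:6410  23:6076
  24:11605  25:939  26:11654  27:13016  28:14503  29:3968  30:11643  31:11868
  32:11675  33:13815  34:405  35:8844  36:3852  37:6500  38:2935  39:12461
  40:10894  41:8902  42:14083  43:3307  44:2542  45:6262  46:14305  47:13942
  48:6696  49:5286  50:8538  51:5340  52:12781  53:15045  54:3435  55:10330
  56:7139  57:9740  58:12411  59:12639  60:1618  61:1744  62:6538  63:13864
  64:12482  65:11693  66:10123  67:3640  68:10835  69:12493  70:12841  71:12951
  72:9112  73:6754  74:198  75:5345  76:4947  77:6582  78:3137  79:8475
  80:2943  81:9118  82:417  83:11489  84:11115  85:2721  86:13802  87:11582
  88:12465  89:1563  90:11323  91:7717  92:1823  93:2249  94:11892  95:1646
  96:13022  97:8166  98:15259  99:2094  100:9642  101:3576  102:6941  103:4395
  104:7464  105:6057  106:13800  107:8588  108:3595  109:4746  110:12065  111:204
  112:14327  113:919  114:12352  115:911  116:376  117:11388  118:13108  119:14356
  120:13694  121:3096  122:8374  123:4936
Giant step factor: 1497^(-124) ≡ 10862 (mod 15319).
Scan 1610·10862^i mod 15319 for i = 0, 1, …:
  i=0: 1610   i=1: 8841   i=2: 11450   i=3: 10258
  i=4: 7309   i=5: 7300   i=6: 1456   i=7: 5864
  i=8: 13685   i=9: 6213     …   i=75: 3374
  i=76: 5340
Match at i=76, j=51: n = 76·124 + 51 = 9475.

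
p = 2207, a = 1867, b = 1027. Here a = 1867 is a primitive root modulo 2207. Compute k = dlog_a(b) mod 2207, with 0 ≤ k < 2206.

Baby-step giant-step with m = ceil(sqrt(2206)) = 47.
Baby table (1867^j mod 2207 for j=0..46):
  0:1  1:1867  2:836  3:463  4:1484  5:843  6:290  7:715
  8:1877  9:1850  10:2202  11:1700  12:234  13:2099  14:1408  15:199
  16:757  17:839  18:1650  19:1785  20:25  21:328  22:1037  23:540
  24:1788  25:1212  26:629  27:219  28:578  29:2110  30:2082  31:567
  32:1436  33:1714  34:2095  35:561  36:1269  37:1112  38:1524  39:485
  40:625  41:1579  42:1648  43:258  44:560  45:1609  46:276
Giant step factor: 1867^(-47) ≡ 1454 (mod 2207).
Scan 1027·1454^i mod 2207 for i = 0, 1, …:
  i=0: 1027   i=1: 1326   i=2: 1293   i=3: 1865
  i=4: 1514   i=5: 977   i=6: 1457   i=7: 1965
  i=8: 1252   i=9: 1840     …   i=18: 1283
  i=19: 567
Match at i=19, j=31: k = 19·47 + 31 = 924.

924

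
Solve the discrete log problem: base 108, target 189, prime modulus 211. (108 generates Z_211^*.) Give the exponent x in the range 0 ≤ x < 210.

Baby-step giant-step with m = ceil(sqrt(210)) = 15.
Baby table (108^j mod 211 for j=0..14):
  0:1  1:108  2:59  3:42  4:105  5:157  6:76  7:190
  8:53  9:27  10:173  11:116  12:79  13:92  14:19
Giant step factor: 108^(-15) ≡ 40 (mod 211).
Scan 189·40^i mod 211 for i = 0, 1, …:
  i=0: 189   i=1: 175   i=2: 37   i=3: 3
  i=4: 120   i=5: 158   i=6: 201   i=7: 22
  i=8: 36   i=9: 174   i=10: 208   i=11: 91
  i=12: 53
Match at i=12, j=8: x = 12·15 + 8 = 188.

188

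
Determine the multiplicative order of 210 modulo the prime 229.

114

The order of 210 must divide p − 1 = 228 = 2^2 · 3 · 19.
Divisors: 1, 2, 3, 4, 6, 12, 19, 38, 57, 76, 114, 228.
Check each in increasing order: 210^1 ≡ 210;  210^2 ≡ 132;  210^3 ≡ 11;  210^4 ≡ 20;  210^6 ≡ 121;  210^12 ≡ 214;  210^19 ≡ 135;  210^38 ≡ 134;  210^57 ≡ 228;  210^76 ≡ 94;  210^114 ≡ 1.
Smallest exponent giving 1 is 114.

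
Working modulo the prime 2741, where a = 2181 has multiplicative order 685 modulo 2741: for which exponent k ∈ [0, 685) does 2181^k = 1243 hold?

525

Baby-step giant-step with m = ceil(sqrt(685)) = 27.
Baby table (2181^j mod 2741 for j=0..26):
  0:1  1:2181  2:1126  3:2611  4:1534  5:1634  6:454  7:673
  8:1378  9:1282  10:222  11:1766  12:541  13:1291  14:664  15:936
  16:2112  17:1392  18:1665  19:2281  20:2687  21:89  22:2239  23:1538
  24:2135  25:2217  26:153
Giant step factor: 2181^(-27) ≡ 1558 (mod 2741).
Scan 1243·1558^i mod 2741 for i = 0, 1, …:
  i=0: 1243   i=1: 1448   i=2: 141   i=3: 398
  i=4: 618   i=5: 753   i=6: 26   i=7: 2134
  i=8: 2680   i=9: 897     …   i=18: 171
  i=19: 541
Match at i=19, j=12: k = 19·27 + 12 = 525.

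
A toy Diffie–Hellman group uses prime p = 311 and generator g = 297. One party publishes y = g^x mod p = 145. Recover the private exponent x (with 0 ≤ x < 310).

151

Baby-step giant-step with m = ceil(sqrt(310)) = 18.
Baby table (297^j mod 311 for j=0..17):
  0:1  1:297  2:196  3:55  4:163  5:206  6:226  7:257
  8:134  9:301  10:140  11:217  12:72  13:236  14:117  15:228
  16:229  17:215
Giant step factor: 297^(-18) ≡ 28 (mod 311).
Scan 145·28^i mod 311 for i = 0, 1, …:
  i=0: 145   i=1: 17   i=2: 165   i=3: 266
  i=4: 295   i=5: 174   i=6: 207   i=7: 198
  i=8: 257
Match at i=8, j=7: x = 8·18 + 7 = 151.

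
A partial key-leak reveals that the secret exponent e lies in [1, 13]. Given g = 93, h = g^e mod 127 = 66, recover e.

Compute 93^1 mod 127 = 93, then multiply by 93 repeatedly:
  93^1=93  93^2=13  93^3=66
Found 66 at exponent 3.

3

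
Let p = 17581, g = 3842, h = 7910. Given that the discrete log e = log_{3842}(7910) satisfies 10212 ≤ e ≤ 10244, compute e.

Compute 3842^10212 mod 17581 = 9986, then multiply by 3842 repeatedly:
  3842^10212=9986  3842^10213=4470  3842^10214=14684  3842^10215=16080  3842^10216=17307
  3842^10217=2152  3842^10218=4914  3842^10219=15175  3842^10220=3754  3842^10221=6448
  3842^10222=1587  3842^10223=14228  3842^10224=4647  3842^10225=9059  3842^10226=11879
  3842^10227=16423  3842^10228=16538  3842^10229=1262  3842^10230=13829  3842^10231=1236
  3842^10232=1842  3842^10233=9402  3842^10234=11110  3842^10235=15533  3842^10236=7872
  3842^10237=4904  3842^10238=11917  3842^10239=4190  3842^10240=11365  3842^10241=10707
  3842^10242=14335  3842^10243=11378  3842^10244=7910
Found 7910 at exponent 10244.

10244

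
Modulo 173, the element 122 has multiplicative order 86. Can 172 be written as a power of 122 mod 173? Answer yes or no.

172 ∈ ⟨122⟩ iff 172^86 ≡ 1 (mod 173), since |⟨122⟩| = 86.
172^86 mod 173 = 1.
Since 1 = 1, 172 lies in the subgroup.

yes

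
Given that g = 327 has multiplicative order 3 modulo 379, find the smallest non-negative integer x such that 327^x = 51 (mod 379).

Successive powers of 327 modulo 379:
  327^0=1  327^1=327  327^2=51
So 327^2 ≡ 51 (mod 379), giving x = 2.

2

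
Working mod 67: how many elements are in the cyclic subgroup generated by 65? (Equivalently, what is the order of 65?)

The order of 65 must divide p − 1 = 66 = 2 · 3 · 11.
Divisors: 1, 2, 3, 6, 11, 22, 33, 66.
Check each in increasing order: 65^1 ≡ 65;  65^2 ≡ 4;  65^3 ≡ 59;  65^6 ≡ 64;  65^11 ≡ 29;  65^22 ≡ 37;  65^33 ≡ 1.
Smallest exponent giving 1 is 33.

33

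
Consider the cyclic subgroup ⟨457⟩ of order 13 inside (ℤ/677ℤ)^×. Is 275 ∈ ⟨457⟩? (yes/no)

no

⟨457⟩ has order 13; its elements mod 677 are {1, 40, 115, 246, 263, 333, 362, 365, 383, 426, 457, 533, 538}.
275 is not in this set.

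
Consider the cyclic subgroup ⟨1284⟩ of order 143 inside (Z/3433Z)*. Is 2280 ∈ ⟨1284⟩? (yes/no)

yes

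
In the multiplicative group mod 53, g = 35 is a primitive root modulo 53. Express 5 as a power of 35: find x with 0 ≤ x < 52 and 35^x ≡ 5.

11

Successive powers of 35 modulo 53:
  35^0=1  35^1=35  35^2=6  35^3=51  35^4=36  35^5=41
  35^6=4  35^7=34  35^8=24  35^9=45  35^10=38  35^11=5
So 35^11 ≡ 5 (mod 53), giving x = 11.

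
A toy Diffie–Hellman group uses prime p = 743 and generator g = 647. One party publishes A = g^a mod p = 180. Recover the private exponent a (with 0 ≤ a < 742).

467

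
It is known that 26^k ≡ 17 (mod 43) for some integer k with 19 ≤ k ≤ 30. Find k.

22

Compute 26^19 mod 43 = 18, then multiply by 26 repeatedly:
  26^19=18  26^20=38  26^21=42  26^22=17
Found 17 at exponent 22.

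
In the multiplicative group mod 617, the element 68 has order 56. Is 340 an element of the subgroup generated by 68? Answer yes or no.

340 ∈ ⟨68⟩ iff 340^56 ≡ 1 (mod 617), since |⟨68⟩| = 56.
340^56 mod 617 = 344.
Since 344 ≠ 1, 340 does not lie in the subgroup.

no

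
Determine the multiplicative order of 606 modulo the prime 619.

The order of 606 must divide p − 1 = 618 = 2 · 3 · 103.
Divisors: 1, 2, 3, 6, 103, 206, 309, 618.
Check each in increasing order: 606^1 ≡ 606;  606^2 ≡ 169;  606^3 ≡ 279;  606^6 ≡ 466;  606^103 ≡ 1.
Smallest exponent giving 1 is 103.

103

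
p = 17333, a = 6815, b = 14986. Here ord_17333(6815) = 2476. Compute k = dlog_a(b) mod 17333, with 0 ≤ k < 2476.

Baby-step giant-step with m = ceil(sqrt(2476)) = 50.
Baby table (6815^j mod 17333 for j=0..49):
  0:1  1:6815  2:9118  3:365  4:8856  5:134  6:11894  7:8502
  8:14244  9:8060  10:623  11:16493  12:12623  13:2066  14:5394  15:14150
  16:8771  17:10181  18:16849  19:12143  20:6803  21:14003  22:12280  23:4476
  24:15193  25:10286  26:4438  27:16218  28:10462  29:7901  30:9017  31:5370
  32:6587  33:15268  34:1421  35:12301  36:8927  37:16008  38:618  39:17084
  40:1699  41:241  42:13113  43:13480  44:1300  45:2337  46:14961  47:6509
  48:3688  49:870
Giant step factor: 6815^(-50) ≡ 819 (mod 17333).
Scan 14986·819^i mod 17333 for i = 0, 1, …:
  i=0: 14986   i=1: 1770   i=2: 10991   i=3: 5802
  i=4: 2596   i=5: 11498   i=6: 5043   i=7: 4963
  i=8: 8775   i=9: 10863   i=10: 4968   i=11: 12870
  i=12: 2066
Match at i=12, j=13: k = 12·50 + 13 = 613.

613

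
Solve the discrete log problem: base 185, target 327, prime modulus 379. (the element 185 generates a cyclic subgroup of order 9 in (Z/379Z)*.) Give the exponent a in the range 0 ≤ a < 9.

Successive powers of 185 modulo 379:
  185^0=1  185^1=185  185^2=115  185^3=51  185^4=339  185^5=180
  185^6=327
So 185^6 ≡ 327 (mod 379), giving a = 6.

6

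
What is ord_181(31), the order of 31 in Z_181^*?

20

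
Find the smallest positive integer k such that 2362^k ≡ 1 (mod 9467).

4733

The order of 2362 must divide p − 1 = 9466 = 2 · 4733.
Divisors: 1, 2, 4733, 9466.
Check each in increasing order: 2362^1 ≡ 2362;  2362^2 ≡ 2981;  2362^4733 ≡ 1.
Smallest exponent giving 1 is 4733.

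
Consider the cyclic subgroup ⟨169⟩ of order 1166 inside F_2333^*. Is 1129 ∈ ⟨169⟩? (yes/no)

yes

1129 ∈ ⟨169⟩ iff 1129^1166 ≡ 1 (mod 2333), since |⟨169⟩| = 1166.
1129^1166 mod 2333 = 1.
Since 1 = 1, 1129 lies in the subgroup.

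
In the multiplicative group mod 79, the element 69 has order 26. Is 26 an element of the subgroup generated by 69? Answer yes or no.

26 ∈ ⟨69⟩ iff 26^26 ≡ 1 (mod 79), since |⟨69⟩| = 26.
26^26 mod 79 = 55.
Since 55 ≠ 1, 26 does not lie in the subgroup.

no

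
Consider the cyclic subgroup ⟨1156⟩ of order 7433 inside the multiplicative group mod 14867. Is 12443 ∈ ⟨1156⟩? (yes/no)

yes

12443 ∈ ⟨1156⟩ iff 12443^7433 ≡ 1 (mod 14867), since |⟨1156⟩| = 7433.
12443^7433 mod 14867 = 1.
Since 1 = 1, 12443 lies in the subgroup.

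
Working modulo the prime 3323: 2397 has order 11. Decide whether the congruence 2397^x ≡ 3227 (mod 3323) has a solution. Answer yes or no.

no

⟨2397⟩ has order 11; its elements mod 3323 are {1, 73, 142, 226, 397, 1231, 1428, 2006, 2185, 2397, 3206}.
3227 is not in this set.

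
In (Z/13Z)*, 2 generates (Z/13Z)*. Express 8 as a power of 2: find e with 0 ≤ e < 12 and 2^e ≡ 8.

Successive powers of 2 modulo 13:
  2^0=1  2^1=2  2^2=4  2^3=8
So 2^3 ≡ 8 (mod 13), giving e = 3.

3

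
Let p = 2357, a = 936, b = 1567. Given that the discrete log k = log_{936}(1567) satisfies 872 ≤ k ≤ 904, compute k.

873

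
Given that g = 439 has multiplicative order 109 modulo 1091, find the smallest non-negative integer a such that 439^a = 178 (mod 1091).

Baby-step giant-step with m = ceil(sqrt(109)) = 11.
Baby table (439^j mod 1091 for j=0..10):
  0:1  1:439  2:705  3:742  4:620  5:521  6:700  7:729
  8:368  9:84  10:873
Giant step factor: 439^(-11) ≡ 1009 (mod 1091).
Scan 178·1009^i mod 1091 for i = 0, 1, …:
  i=0: 178   i=1: 678   i=2: 45   i=3: 674
  i=4: 373   i=5: 1053   i=6: 934   i=7: 873
Match at i=7, j=10: a = 7·11 + 10 = 87.

87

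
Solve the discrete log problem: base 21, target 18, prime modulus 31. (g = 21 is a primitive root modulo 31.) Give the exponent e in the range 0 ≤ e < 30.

4

Successive powers of 21 modulo 31:
  21^0=1  21^1=21  21^2=7  21^3=23  21^4=18
So 21^4 ≡ 18 (mod 31), giving e = 4.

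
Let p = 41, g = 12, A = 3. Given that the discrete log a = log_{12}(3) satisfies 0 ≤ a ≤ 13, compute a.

Compute 12^0 mod 41 = 1, then multiply by 12 repeatedly:
  12^0=1  12^1=12  12^2=21  12^3=6  12^4=31
  12^5=3
Found 3 at exponent 5.

5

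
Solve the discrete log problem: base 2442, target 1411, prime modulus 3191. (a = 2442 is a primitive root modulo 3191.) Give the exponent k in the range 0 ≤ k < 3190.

2322

Baby-step giant-step with m = ceil(sqrt(3190)) = 57.
Baby table (2442^j mod 3191 for j=0..56):
  0:1  1:2442  2:2576  3:1131  4:1687  5:73  6:2761  7:2970
  8:2788  9:1893  10:2138  11:520  12:3013  13:2491  14:976  15:2906
  16:2859  17:2961  18:3147  19:1046  20:1532  21:1292  22:2356  23:3170
  24:2965  25:151  26:1777  27:2865  28:1658  29:2648  30:1450  31:2081
  32:1730  33:2967  34:1844  35:547  36:1936  37:1841  38:2794  39:590
  40:1639  41:924  42:371  43:2929  44:1587  45:1580  46:441  47:1555
  48:20  49:975  50:464  51:283  52:1830  53:1460  54:973  55:1962
  56:1513
Giant step factor: 2442^(-57) ≡ 879 (mod 3191).
Scan 1411·879^i mod 3191 for i = 0, 1, …:
  i=0: 1411   i=1: 2161   i=2: 874   i=3: 2406
  i=4: 2432   i=5: 2949   i=6: 1079   i=7: 714
  i=8: 2170   i=9: 2403     …   i=39: 2469
  i=40: 371
Match at i=40, j=42: k = 40·57 + 42 = 2322.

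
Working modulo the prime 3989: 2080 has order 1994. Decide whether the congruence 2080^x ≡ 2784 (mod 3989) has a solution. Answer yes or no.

2784 ∈ ⟨2080⟩ iff 2784^1994 ≡ 1 (mod 3989), since |⟨2080⟩| = 1994.
2784^1994 mod 3989 = 1.
Since 1 = 1, 2784 lies in the subgroup.

yes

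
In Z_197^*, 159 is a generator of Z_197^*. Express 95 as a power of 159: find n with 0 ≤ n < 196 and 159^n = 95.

159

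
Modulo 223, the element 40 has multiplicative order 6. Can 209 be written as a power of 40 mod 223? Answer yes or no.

⟨40⟩ has order 6; its elements mod 223 are {1, 39, 40, 183, 184, 222}.
209 is not in this set.

no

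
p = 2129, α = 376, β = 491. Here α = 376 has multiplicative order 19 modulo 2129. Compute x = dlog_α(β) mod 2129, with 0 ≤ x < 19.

11

Successive powers of 376 modulo 2129:
  376^0=1  376^1=376  376^2=862  376^3=504  376^4=23  376^5=132
  376^6=665  376^7=947  376^8=529  376^9=907  376^10=392  376^11=491
So 376^11 ≡ 491 (mod 2129), giving x = 11.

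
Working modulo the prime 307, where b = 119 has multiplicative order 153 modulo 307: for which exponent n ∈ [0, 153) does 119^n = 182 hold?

33

Baby-step giant-step with m = ceil(sqrt(153)) = 13.
Baby table (119^j mod 307 for j=0..12):
  0:1  1:119  2:39  3:36  4:293  5:176  6:68  7:110
  8:196  9:299  10:276  11:302  12:19
Giant step factor: 119^(-13) ≡ 233 (mod 307).
Scan 182·233^i mod 307 for i = 0, 1, …:
  i=0: 182   i=1: 40   i=2: 110
Match at i=2, j=7: n = 2·13 + 7 = 33.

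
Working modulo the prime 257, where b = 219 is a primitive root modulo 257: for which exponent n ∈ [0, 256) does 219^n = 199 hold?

Baby-step giant-step with m = ceil(sqrt(256)) = 16.
Baby table (219^j mod 257 for j=0..15):
  0:1  1:219  2:159  3:126  4:95  5:245  6:199  7:148
  8:30  9:145  10:144  11:182  12:23  13:154  14:59  15:71
Giant step factor: 219^(-16) ≡ 2 (mod 257).
Scan 199·2^i mod 257 for i = 0, 1, …:
  i=0: 199
Match at i=0, j=6: n = 0·16 + 6 = 6.

6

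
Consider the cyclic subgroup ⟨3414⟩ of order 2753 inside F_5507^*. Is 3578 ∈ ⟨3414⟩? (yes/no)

no

3578 ∈ ⟨3414⟩ iff 3578^2753 ≡ 1 (mod 5507), since |⟨3414⟩| = 2753.
3578^2753 mod 5507 = 5506.
Since 5506 ≠ 1, 3578 does not lie in the subgroup.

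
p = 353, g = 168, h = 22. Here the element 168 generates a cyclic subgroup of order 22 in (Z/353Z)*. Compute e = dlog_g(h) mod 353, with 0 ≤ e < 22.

Successive powers of 168 modulo 353:
  168^0=1  168^1=168  168^2=337  168^3=136  168^4=256  168^5=295
  168^6=140  168^7=222  168^8=231  168^9=331  168^10=187  168^11=352
  168^12=185  168^13=16  168^14=217  168^15=97  168^16=58  168^17=213
  168^18=131  168^19=122  168^20=22
So 168^20 ≡ 22 (mod 353), giving e = 20.

20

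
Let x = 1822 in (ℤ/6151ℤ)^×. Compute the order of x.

3075

The order of 1822 must divide p − 1 = 6150 = 2 · 3 · 5^2 · 41.
Divisors: 1, 2, 3, 5, 6, 10, 15, 25, 30, 41, 50, 75, 82, 123, 150, 205, 246, 410, 615, 1025, 1230, 2050, 3075, 6150.
Check each in increasing order: 1822^1 ≡ 1822;  1822^2 ≡ 4295;  1822^3 ≡ 1418;  1822^5 ≡ 820;  1822^6 ≡ 5498;  1822^10 ≡ 1941;  1822^15 ≡ 4662;  1822^25 ≡ 821;  1822^30 ≡ 2761;  1822^41 ≡ 92;  1822^50 ≡ 3582;  1822^75 ≡ 644;  1822^82 ≡ 2313;  1822^123 ≡ 3662;  1822^150 ≡ 2619;  1822^205 ≡ 279;  1822^246 ≡ 1064;  1822^410 ≡ 4029;  1822^615 ≡ 4609;  1822^1025 ≡ 5943;  1822^1230 ≡ 3478;  1822^2050 ≡ 207;  1822^3075 ≡ 1.
Smallest exponent giving 1 is 3075.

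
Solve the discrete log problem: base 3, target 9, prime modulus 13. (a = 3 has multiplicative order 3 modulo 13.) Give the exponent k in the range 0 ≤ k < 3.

Successive powers of 3 modulo 13:
  3^0=1  3^1=3  3^2=9
So 3^2 ≡ 9 (mod 13), giving k = 2.

2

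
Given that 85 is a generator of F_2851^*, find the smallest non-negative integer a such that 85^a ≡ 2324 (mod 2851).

Baby-step giant-step with m = ceil(sqrt(2850)) = 54.
Baby table (85^j mod 2851 for j=0..53):
  0:1  1:85  2:1523  3:1160  4:1666  5:1911  6:2779  7:2433
  8:1533  9:2010  10:2641  11:2107  12:2333  13:1586  14:813  15:681
  16:865  17:2250  18:233  19:2699  20:1335  21:2286  22:442  23:507
  24:330  25:2391  26:814  27:766  28:2388  29:559  30:1899  31:1759
  32:1263  33:1868  34:1975  35:2517  36:120  37:1647  38:296  39:2352
  40:350  41:1240  42:2764  43:1158  44:1496  45:1716  46:459  47:1952
  48:562  49:2154  50:626  51:1892  52:1164  53:2006
Giant step factor: 85^(-54) ≡ 2597 (mod 2851).
Scan 2324·2597^i mod 2851 for i = 0, 1, …:
  i=0: 2324   i=1: 2712   i=2: 1094   i=3: 1522
  i=4: 1148   i=5: 2061   i=6: 1090   i=7: 2538
  i=8: 2525   i=9: 125     …   i=51: 145
  i=52: 233
Match at i=52, j=18: a = 52·54 + 18 = 2826.

2826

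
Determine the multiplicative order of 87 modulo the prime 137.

The order of 87 must divide p − 1 = 136 = 2^3 · 17.
Divisors: 1, 2, 4, 8, 17, 34, 68, 136.
Check each in increasing order: 87^1 ≡ 87;  87^2 ≡ 34;  87^4 ≡ 60;  87^8 ≡ 38;  87^17 ≡ 136;  87^34 ≡ 1.
Smallest exponent giving 1 is 34.

34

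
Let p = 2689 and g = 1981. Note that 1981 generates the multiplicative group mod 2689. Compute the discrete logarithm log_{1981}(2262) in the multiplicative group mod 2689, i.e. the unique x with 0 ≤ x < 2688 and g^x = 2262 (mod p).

1200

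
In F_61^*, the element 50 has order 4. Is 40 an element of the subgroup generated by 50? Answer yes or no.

no

40 ∈ ⟨50⟩ iff 40^4 ≡ 1 (mod 61), since |⟨50⟩| = 4.
40^4 mod 61 = 13.
Since 13 ≠ 1, 40 does not lie in the subgroup.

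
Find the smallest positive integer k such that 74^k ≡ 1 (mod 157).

The order of 74 must divide p − 1 = 156 = 2^2 · 3 · 13.
Divisors: 1, 2, 3, 4, 6, 12, 13, 26, 39, 52, 78, 156.
Check each in increasing order: 74^1 ≡ 74;  74^2 ≡ 138;  74^3 ≡ 7;  74^4 ≡ 47;  74^6 ≡ 49;  74^12 ≡ 46;  74^13 ≡ 107;  74^26 ≡ 145;  74^39 ≡ 129;  74^52 ≡ 144;  74^78 ≡ 156;  74^156 ≡ 1.
Smallest exponent giving 1 is 156.

156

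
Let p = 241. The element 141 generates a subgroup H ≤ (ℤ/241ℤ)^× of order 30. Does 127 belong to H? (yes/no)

no

127 ∈ ⟨141⟩ iff 127^30 ≡ 1 (mod 241), since |⟨141⟩| = 30.
127^30 mod 241 = 30.
Since 30 ≠ 1, 127 does not lie in the subgroup.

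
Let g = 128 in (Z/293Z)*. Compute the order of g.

The order of 128 must divide p − 1 = 292 = 2^2 · 73.
Divisors: 1, 2, 4, 73, 146, 292.
Check each in increasing order: 128^1 ≡ 128;  128^2 ≡ 269;  128^4 ≡ 283;  128^73 ≡ 155;  128^146 ≡ 292;  128^292 ≡ 1.
Smallest exponent giving 1 is 292.

292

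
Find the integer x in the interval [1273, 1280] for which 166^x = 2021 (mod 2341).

Compute 166^1273 mod 2341 = 1916, then multiply by 166 repeatedly:
  166^1273=1916  166^1274=2021
Found 2021 at exponent 1274.

1274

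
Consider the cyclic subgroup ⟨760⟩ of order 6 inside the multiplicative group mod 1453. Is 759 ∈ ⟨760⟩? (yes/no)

⟨760⟩ has order 6; its elements mod 1453 are {1, 693, 694, 759, 760, 1452}.
759 is in this set.

yes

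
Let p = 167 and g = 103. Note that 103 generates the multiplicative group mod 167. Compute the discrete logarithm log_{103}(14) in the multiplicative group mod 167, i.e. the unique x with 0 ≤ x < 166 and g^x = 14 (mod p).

130

Baby-step giant-step with m = ceil(sqrt(166)) = 13.
Baby table (103^j mod 167 for j=0..12):
  0:1  1:103  2:88  3:46  4:62  5:40  6:112  7:13
  8:3  9:142  10:97  11:138  12:19
Giant step factor: 103^(-13) ≡ 135 (mod 167).
Scan 14·135^i mod 167 for i = 0, 1, …:
  i=0: 14   i=1: 53   i=2: 141   i=3: 164
  i=4: 96   i=5: 101   i=6: 108   i=7: 51
  i=8: 38   i=9: 120   i=10: 1
Match at i=10, j=0: x = 10·13 + 0 = 130.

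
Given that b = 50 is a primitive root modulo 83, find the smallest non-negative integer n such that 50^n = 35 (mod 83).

Successive powers of 50 modulo 83:
  50^0=1  50^1=50  50^2=10  50^3=2  50^4=17  50^5=20
  50^6=4  50^7=34  50^8=40  50^9=8  50^10=68  50^11=80
  50^12=16  50^13=53  50^14=77  50^15=32  50^16=23  50^17=71
  50^18=64  50^19=46  50^20=59  50^21=45  50^22=9  50^23=35
So 50^23 ≡ 35 (mod 83), giving n = 23.

23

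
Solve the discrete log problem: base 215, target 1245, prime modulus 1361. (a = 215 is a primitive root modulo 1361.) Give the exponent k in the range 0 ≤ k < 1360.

885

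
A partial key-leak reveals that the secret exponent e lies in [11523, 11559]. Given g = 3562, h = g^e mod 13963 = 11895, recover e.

Compute 3562^11523 mod 13963 = 10645, then multiply by 3562 repeatedly:
  3562^11523=10645  3562^11524=7945  3562^11525=11052  3562^11526=5527  3562^11527=13307
  3562^11528=9112  3562^11529=6932  3562^11530=5200  3562^11531=7462  3562^11532=8055
  3562^11533=11908  3562^11534=10665  3562^11535=9370  3562^11536=4370  3562^11537=11158
  3562^11538=6098  3562^11539=8611  3562^11540=9634  3562^11541=9217  3562^11542=3941
  3562^11543=5027  3562^11544=5608  3562^11545=8606  3562^11546=5787  3562^11547=3906
  3562^11548=6024  3562^11549=10320  3562^11550=9224  3562^11551=949  3562^11552=1292
  3562^11553=8277  3562^11554=6781  3562^11555=11895
Found 11895 at exponent 11555.

11555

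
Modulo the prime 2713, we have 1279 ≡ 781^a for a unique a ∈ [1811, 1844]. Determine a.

Compute 781^1811 mod 2713 = 2430, then multiply by 781 repeatedly:
  781^1811=2430  781^1812=1443  781^1813=1088  781^1814=559  781^1815=2499
  781^1816=1072  781^1817=1628  781^1818=1784  781^1819=1535  781^1820=2402
  781^1821=1279
Found 1279 at exponent 1821.

1821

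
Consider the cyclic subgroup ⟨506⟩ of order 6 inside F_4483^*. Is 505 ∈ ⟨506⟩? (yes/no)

⟨506⟩ has order 6; its elements mod 4483 are {1, 505, 506, 3977, 3978, 4482}.
505 is in this set.

yes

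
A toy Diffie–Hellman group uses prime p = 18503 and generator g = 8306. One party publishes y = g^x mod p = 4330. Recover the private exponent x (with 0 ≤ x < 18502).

Baby-step giant-step with m = ceil(sqrt(18502)) = 137.
Baby table (8306^j mod 18503 for j=0..136):
  0:1  1:8306  2:10452  3:16739  4:2592  5:10163  6:3192  7:16456
  8:1875  9:12727  10:2823  11:4537  12:12214  13:16038  14:8531  15:10499
  16:55  17:12758  18:1267  19:13998  20:13039  21:3875  22:9033  23:16936
  24:10610  25:15374  26:7241  27:8996  28:5662  29:12449  30:6630  31:3852
  32:3025  33:17079  34:14176  35:11267  36:14031  37:9592  38:15737  39:6330
  40:9957  41:12935  42:9692  43:13702  44:15362  45:84  46:13093  47:8327
  48:18351  49:14195  50:2554  51:9086  52:13082  53:9476  54:14397  55:15096
  56:11048  57:8311  58:14976  59:13490  60:12275  61:4620  62:17001  63:13913
  64:10143  65:3599  66:10949  67:149  68:16396  69:3096  70:14709  71:16148
  72:15544  73:13033  74:9548  75:1830  76:9017  77:13561  78:9905  79:6592
  80:2775  81:12915  82:10099  83:8195  84:13636  85:3753  86:13366  87:18499
  88:3782  89:13701  90:7056  91:8135  92:14857  93:5735  94:8188  95:11003
  96:4601  97:7211  98:355  99:6653  100:9860  101:2882  102:13513  103:18283
  104:4477  105:13435  106:18020  107:3353  108:3003  109:874  110:6268  111:13069
  112:12516  113:8042  114:1022  115:14358  116:5713  117:10486  118:3095  119:6403
  120:5696  121:17308  122:10441  123:17888  124:17141  125:11064  126:11686  127:15681
  128:3769  129:16741  130:701  131:12564  132:18167  133:3137  134:3698  135:608
  136:17232
Giant step factor: 8306^(-137) ≡ 9851 (mod 18503).
Scan 4330·9851^i mod 18503 for i = 0, 1, …:
  i=0: 4330   i=1: 5415   i=2: 17519   i=3: 2188
  i=4: 16496   i=5: 8750   i=6: 9276   i=7: 10062
  i=8: 191   i=9: 12738     …   i=21: 572
  i=22: 9860
Match at i=22, j=100: x = 22·137 + 100 = 3114.

3114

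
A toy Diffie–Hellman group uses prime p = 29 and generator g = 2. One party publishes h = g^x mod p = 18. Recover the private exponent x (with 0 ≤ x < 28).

Successive powers of 2 modulo 29:
  2^0=1  2^1=2  2^2=4  2^3=8  2^4=16  2^5=3
  2^6=6  2^7=12  2^8=24  2^9=19  2^10=9  2^11=18
So 2^11 ≡ 18 (mod 29), giving x = 11.

11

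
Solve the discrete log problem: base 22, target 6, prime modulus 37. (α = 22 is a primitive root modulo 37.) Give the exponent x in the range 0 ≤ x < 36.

9

Successive powers of 22 modulo 37:
  22^0=1  22^1=22  22^2=3  22^3=29  22^4=9  22^5=13
  22^6=27  22^7=2  22^8=7  22^9=6
So 22^9 ≡ 6 (mod 37), giving x = 9.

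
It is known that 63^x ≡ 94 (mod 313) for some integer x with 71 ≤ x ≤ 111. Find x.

77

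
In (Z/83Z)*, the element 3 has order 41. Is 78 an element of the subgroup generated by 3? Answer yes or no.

78 ∈ ⟨3⟩ iff 78^41 ≡ 1 (mod 83), since |⟨3⟩| = 41.
78^41 mod 83 = 1.
Since 1 = 1, 78 lies in the subgroup.

yes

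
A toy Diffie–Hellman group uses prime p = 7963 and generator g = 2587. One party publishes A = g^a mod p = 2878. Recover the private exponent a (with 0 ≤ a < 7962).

Baby-step giant-step with m = ceil(sqrt(7962)) = 90.
Baby table (2587^j mod 7963 for j=0..89):
  0:1  1:2587  2:3649  3:3808  4:1065  5:7920  6:241  7:2353
  8:3479  9:1983  10:1849  11:5563  12:2340  13:1700  14:2324  15:123
  16:7644  17:2899  18:6530  19:3587  20:2674  21:5754  22:2751  23:5878
  24:5019  25:4463  26:7394  27:1152  28:2062  29:7147  30:7166  31:578
  32:6205  33:6890  34:3236  35:2419  36:6998  37:3927  38:6324  39:4186
  40:7465  41:1680  42:6325  43:6773  44:3151  45:5488  46:7390  47:6730
  48:3392  49:7841  50:2906  51:750  52:5241  53:5441  54:5246  55:2450
  56:7565  57:5564  58:4927  59:5349  60:6132  61:1188  62:7601  63:3140
  64:920  65:7066  66:4657  67:7603  68:351  69:255  70:6719  71:6787
  72:7517  73:833  74:4961  75:5714  76:2790  77:3252  78:3996  79:1678
  80:1151  81:7438  82:3498  83:3358  84:7476  85:6248  86:6649  87:883
  88:6903  89:5015
Giant step factor: 2587^(-90) ≡ 5476 (mod 7963).
Scan 2878·5476^i mod 7963 for i = 0, 1, …:
  i=0: 2878   i=1: 1151
Match at i=1, j=80: a = 1·90 + 80 = 170.

170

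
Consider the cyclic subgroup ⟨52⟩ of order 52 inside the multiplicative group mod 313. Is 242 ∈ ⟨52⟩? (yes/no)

yes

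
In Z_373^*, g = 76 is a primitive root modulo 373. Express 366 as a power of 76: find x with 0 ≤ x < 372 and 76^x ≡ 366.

180

Baby-step giant-step with m = ceil(sqrt(372)) = 20.
Baby table (76^j mod 373 for j=0..19):
  0:1  1:76  2:181  3:328  4:310  5:61  6:160  7:224
  8:239  9:260  10:364  11:62  12:236  13:32  14:194  15:197
  16:52  17:222  18:87  19:271
Giant step factor: 76^(-20) ≡ 175 (mod 373).
Scan 366·175^i mod 373 for i = 0, 1, …:
  i=0: 366   i=1: 267   i=2: 100   i=3: 342
  i=4: 170   i=5: 283   i=6: 289   i=7: 220
  i=8: 81   i=9: 1
Match at i=9, j=0: x = 9·20 + 0 = 180.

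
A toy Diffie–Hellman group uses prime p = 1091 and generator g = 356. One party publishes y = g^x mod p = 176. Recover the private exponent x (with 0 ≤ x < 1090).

882

Baby-step giant-step with m = ceil(sqrt(1090)) = 34.
Baby table (356^j mod 1091 for j=0..33):
  0:1  1:356  2:180  3:802  4:761  5:348  6:605  7:453
  8:891  9:806  10:3  11:1068  12:540  13:224  14:101  15:1044
  16:724  17:268  18:491  19:236  20:9  21:1022  22:529  23:672
  24:303  25:950  26:1081  27:804  28:382  29:708  30:27  31:884
  32:496  33:925
Giant step factor: 356^(-34) ≡ 1085 (mod 1091).
Scan 176·1085^i mod 1091 for i = 0, 1, …:
  i=0: 176   i=1: 35   i=2: 881   i=3: 169
  i=4: 77   i=5: 629   i=6: 590   i=7: 824
  i=8: 511   i=9: 207     …   i=24: 281
  i=25: 496
Match at i=25, j=32: x = 25·34 + 32 = 882.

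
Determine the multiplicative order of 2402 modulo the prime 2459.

2458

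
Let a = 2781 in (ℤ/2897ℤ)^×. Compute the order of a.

The order of 2781 must divide p − 1 = 2896 = 2^4 · 181.
Divisors: 1, 2, 4, 8, 16, 181, 362, 724, 1448, 2896.
Check each in increasing order: 2781^1 ≡ 2781;  2781^2 ≡ 1868;  2781^4 ≡ 1436;  2781^8 ≡ 2329;  2781^16 ≡ 1057;  2781^181 ≡ 2036;  2781^362 ≡ 2586;  2781^724 ≡ 1120;  2781^1448 ≡ 2896;  2781^2896 ≡ 1.
Smallest exponent giving 1 is 2896.

2896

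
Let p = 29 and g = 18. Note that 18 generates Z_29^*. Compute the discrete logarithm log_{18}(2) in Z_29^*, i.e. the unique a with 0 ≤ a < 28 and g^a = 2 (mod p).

23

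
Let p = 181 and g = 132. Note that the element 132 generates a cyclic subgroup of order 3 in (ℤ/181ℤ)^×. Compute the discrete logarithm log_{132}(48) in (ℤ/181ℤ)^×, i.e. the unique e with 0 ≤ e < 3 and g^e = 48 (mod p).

Successive powers of 132 modulo 181:
  132^0=1  132^1=132  132^2=48
So 132^2 ≡ 48 (mod 181), giving e = 2.

2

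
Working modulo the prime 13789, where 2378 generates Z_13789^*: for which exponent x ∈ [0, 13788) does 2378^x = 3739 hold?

Baby-step giant-step with m = ceil(sqrt(13788)) = 118.
Baby table (2378^j mod 13789 for j=0..117):
  0:1  1:2378  2:1394  3:5572  4:12776  5:4161  6:8145  7:9054
  8:5783  9:4341  10:8726  11:11772  12:2146  13:1258  14:13100  15:2449
  16:4764  17:8023  18:8507  19:1183  20:218  21:8211  22:534  23:1264
  24:13579  25:10813  26:10618  27:1945  28:5895  29:8686  30:13175  31:1542
  32:12791  33:12253  34:1477  35:9900  36:4377  37:11600  38:6800  39:9692
  40:6157  41:11217  42:6100  43:13561  44:9376  45:13104  46:11961  47:10340
  48:2733  49:4455  50:4038  51:5220  52:3060  53:9877  54:4839  55:7116
  56:2745  57:5413  58:6977  59:3139  60:4693  61:4653  62:6056  63:5452
  64:3196  65:2349  66:1377  67:6513  68:2867  69:5960  70:11577  71:7262
  72:5208  73:2102  74:6938  75:6920  76:5483  77:7969  78:4196  79:8641
  80:2688  81:7757  82:10253  83:2682  84:7278  85:1889  86:10617  87:13356
  88:4501  89:3114  90:399  91:11170  92:4646  93:3199  94:9483  95:5559
  96:9440  97:13617  98:4654  99:8434  100:6846  101:8768  102:1336  103:5538
  104:869  105:11921  106:11743  107:2129  108:2199  109:3191  110:4248  111:8196
  112:6231  113:7932  114:12733  115:12219  116:3359  117:3871
Giant step factor: 2378^(-118) ≡ 8327 (mod 13789).
Scan 3739·8327^i mod 13789 for i = 0, 1, …:
  i=0: 3739   i=1: 12880   i=2: 918   i=3: 5080
  i=4: 10297   i=5: 3117   i=6: 4361   i=7: 7610
  i=8: 8015   i=9: 2145     …   i=37: 317
  i=38: 5960
Match at i=38, j=69: x = 38·118 + 69 = 4553.

4553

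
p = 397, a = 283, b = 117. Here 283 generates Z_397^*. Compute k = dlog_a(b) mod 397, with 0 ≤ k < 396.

375

Baby-step giant-step with m = ceil(sqrt(396)) = 20.
Baby table (283^j mod 397 for j=0..19):
  0:1  1:283  2:292  3:60  4:306  5:52  6:27  7:98
  8:341  9:32  10:322  11:213  12:332  13:264  14:76  15:70
  16:357  17:193  18:230  19:379
Giant step factor: 283^(-20) ≡ 160 (mod 397).
Scan 117·160^i mod 397 for i = 0, 1, …:
  i=0: 117   i=1: 61   i=2: 232   i=3: 199
  i=4: 80   i=5: 96   i=6: 274   i=7: 170
  i=8: 204   i=9: 86     …   i=17: 323
  i=18: 70
Match at i=18, j=15: k = 18·20 + 15 = 375.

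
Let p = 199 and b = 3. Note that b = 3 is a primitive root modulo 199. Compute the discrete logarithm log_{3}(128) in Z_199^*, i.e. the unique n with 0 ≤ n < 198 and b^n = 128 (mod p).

148

Baby-step giant-step with m = ceil(sqrt(198)) = 15.
Baby table (3^j mod 199 for j=0..14):
  0:1  1:3  2:9  3:27  4:81  5:44  6:132  7:197
  8:193  9:181  10:145  11:37  12:111  13:134  14:4
Giant step factor: 3^(-15) ≡ 83 (mod 199).
Scan 128·83^i mod 199 for i = 0, 1, …:
  i=0: 128   i=1: 77   i=2: 23   i=3: 118
  i=4: 43   i=5: 186   i=6: 115   i=7: 192
  i=8: 16   i=9: 134
Match at i=9, j=13: n = 9·15 + 13 = 148.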